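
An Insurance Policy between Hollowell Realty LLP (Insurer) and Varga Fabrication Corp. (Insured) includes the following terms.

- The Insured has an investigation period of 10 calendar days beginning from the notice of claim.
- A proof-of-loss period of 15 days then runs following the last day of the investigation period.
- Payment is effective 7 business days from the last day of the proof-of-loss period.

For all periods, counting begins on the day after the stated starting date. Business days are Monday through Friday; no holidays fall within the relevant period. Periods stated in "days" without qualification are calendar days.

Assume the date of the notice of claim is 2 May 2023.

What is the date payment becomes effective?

The last day of the investigation period: 2 May 2023 + 10 days = 12 May 2023.
The last day of the proof-of-loss period: 15 calendar days after 12 May 2023 is 27 May 2023.
The date payment becomes effective: counting 7 business days from Saturday, 27 May 2023 (May 29, May 30, May 31, Jun 1, Jun 2, Jun 5, Jun 6, skipping weekends) reaches Tuesday, 6 June 2023.

6 June 2023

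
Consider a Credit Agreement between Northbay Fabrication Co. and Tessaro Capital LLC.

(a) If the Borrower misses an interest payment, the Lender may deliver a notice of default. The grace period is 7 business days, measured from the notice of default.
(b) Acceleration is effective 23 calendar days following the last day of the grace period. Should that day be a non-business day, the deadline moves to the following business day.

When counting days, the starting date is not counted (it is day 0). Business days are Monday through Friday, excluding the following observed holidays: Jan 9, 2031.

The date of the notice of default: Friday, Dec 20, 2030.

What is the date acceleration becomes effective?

Jan 23, 2031

The last day of the grace period: counting 7 business days from Friday, Dec 20, 2030 (Dec 23, Dec 24, Dec 25, Dec 26, Dec 27, Dec 30, Dec 31, skipping weekends) reaches Tuesday, Dec 31, 2030.
The date acceleration becomes effective: Dec 31, 2030 + 23 days = Jan 23, 2031. Jan 23, 2031 is a Thursday and is not a listed holiday, so no roll-forward applies.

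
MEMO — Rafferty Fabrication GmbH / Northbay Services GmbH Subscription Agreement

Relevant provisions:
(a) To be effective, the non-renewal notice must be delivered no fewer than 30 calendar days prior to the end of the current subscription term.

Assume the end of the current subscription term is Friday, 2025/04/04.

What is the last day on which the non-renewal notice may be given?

2025/04/04 minus 30 days is 2025/03/05.

2025/03/05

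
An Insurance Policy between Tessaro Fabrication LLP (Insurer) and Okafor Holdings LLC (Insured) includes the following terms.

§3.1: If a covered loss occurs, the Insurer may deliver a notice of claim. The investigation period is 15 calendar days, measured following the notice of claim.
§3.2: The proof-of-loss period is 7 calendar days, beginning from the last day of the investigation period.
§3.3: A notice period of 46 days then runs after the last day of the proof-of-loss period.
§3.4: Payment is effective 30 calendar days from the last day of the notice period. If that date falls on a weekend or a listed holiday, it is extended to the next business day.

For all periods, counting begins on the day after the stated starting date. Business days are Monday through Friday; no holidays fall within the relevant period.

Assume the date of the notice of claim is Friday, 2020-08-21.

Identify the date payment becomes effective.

Adding 15 calendar days to 2020-08-21 gives 2020-09-05, which is the last day of the investigation period.
The last day of the proof-of-loss period: 7 calendar days after 2020-09-05 is 2020-09-12.
The last day of the notice period: 2020-09-12 + 46 days = 2020-10-28.
The date payment becomes effective: 30 calendar days after 2020-10-28 is 2020-11-27. 2020-11-27 is a Friday, so no roll-forward applies.

2020-11-27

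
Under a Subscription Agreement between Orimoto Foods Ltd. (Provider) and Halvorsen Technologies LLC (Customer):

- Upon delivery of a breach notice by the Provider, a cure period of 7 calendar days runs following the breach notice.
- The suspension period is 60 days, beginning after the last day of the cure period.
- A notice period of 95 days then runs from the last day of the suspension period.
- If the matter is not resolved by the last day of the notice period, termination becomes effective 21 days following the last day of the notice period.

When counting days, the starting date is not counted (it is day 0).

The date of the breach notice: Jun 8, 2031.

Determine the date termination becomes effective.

Dec 8, 2031

Adding 7 calendar days to Jun 8, 2031 gives Jun 15, 2031, which is the last day of the cure period.
The last day of the suspension period: 60 calendar days after Jun 15, 2031 is Aug 14, 2031.
The last day of the notice period: Aug 14, 2031 + 95 days = Nov 17, 2031.
The date termination becomes effective: 21 calendar days after Nov 17, 2031 is Dec 8, 2031.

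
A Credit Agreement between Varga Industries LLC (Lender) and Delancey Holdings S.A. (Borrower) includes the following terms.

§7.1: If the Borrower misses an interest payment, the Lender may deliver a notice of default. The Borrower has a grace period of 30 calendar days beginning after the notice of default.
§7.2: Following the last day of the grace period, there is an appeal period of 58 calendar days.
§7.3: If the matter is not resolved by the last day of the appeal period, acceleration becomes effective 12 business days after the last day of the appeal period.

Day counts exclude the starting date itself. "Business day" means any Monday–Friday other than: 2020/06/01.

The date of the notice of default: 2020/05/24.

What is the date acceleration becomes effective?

The last day of the grace period: 2020/05/24 + 30 days = 2020/06/23.
The last day of the appeal period: 58 calendar days after 2020/06/23 is 2020/08/20.
The date acceleration becomes effective: counting 12 business days from Thursday, 2020/08/20 (Aug 21, Aug 24, Aug 25, Aug 26, …, Sep 3, Sep 4, Sep 7, skipping weekends) reaches Monday, 2020/09/07.

2020/09/07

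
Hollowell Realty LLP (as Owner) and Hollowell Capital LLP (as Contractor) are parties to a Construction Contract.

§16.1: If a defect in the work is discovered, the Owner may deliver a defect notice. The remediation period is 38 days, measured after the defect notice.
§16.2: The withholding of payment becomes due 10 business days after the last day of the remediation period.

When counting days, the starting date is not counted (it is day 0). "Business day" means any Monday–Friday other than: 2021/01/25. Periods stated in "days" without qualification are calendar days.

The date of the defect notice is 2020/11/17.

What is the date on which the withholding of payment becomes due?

2021/01/08

The last day of the remediation period: 38 calendar days after 2020/11/17 is 2020/12/25.
The date on which the withholding of payment becomes due: counting 10 business days from Friday, 2020/12/25 (Dec 28, Dec 29, Dec 30, Dec 31, Jan 1, Jan 4, Jan 5, Jan 6, Jan 7, Jan 8, skipping weekends) reaches Friday, 2021/01/08.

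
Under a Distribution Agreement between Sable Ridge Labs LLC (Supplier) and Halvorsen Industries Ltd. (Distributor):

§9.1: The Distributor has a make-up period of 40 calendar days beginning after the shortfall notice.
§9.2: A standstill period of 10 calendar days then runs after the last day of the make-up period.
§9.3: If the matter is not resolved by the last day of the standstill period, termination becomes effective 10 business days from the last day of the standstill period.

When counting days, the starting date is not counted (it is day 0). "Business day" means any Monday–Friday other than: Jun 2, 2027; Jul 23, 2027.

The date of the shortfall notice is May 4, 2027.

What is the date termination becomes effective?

The last day of the make-up period: 40 calendar days after May 4, 2027 is Jun 13, 2027.
Adding 10 calendar days to Jun 13, 2027 gives Jun 23, 2027, which is the last day of the standstill period.
The date termination becomes effective: counting 10 business days from Wednesday, Jun 23, 2027 (Jun 24, Jun 25, Jun 28, Jun 29, Jun 30, Jul 1, Jul 2, Jul 5, Jul 6, Jul 7, skipping weekends) reaches Wednesday, Jul 7, 2027.

Jul 7, 2027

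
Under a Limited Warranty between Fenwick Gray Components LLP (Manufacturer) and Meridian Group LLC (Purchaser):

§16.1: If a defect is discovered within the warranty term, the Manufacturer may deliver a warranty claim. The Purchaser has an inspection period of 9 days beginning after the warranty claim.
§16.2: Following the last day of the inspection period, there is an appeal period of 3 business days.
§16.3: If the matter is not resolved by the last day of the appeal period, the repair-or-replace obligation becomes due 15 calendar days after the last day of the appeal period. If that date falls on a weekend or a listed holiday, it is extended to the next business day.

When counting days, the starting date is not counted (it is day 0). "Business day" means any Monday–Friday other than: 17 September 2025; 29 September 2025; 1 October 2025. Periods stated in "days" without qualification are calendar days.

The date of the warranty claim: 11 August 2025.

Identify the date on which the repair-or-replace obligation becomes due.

The last day of the inspection period: 11 August 2025 + 9 days = 20 August 2025.
The last day of the appeal period: counting 3 business days from Wednesday, 20 August 2025 (Aug 21, Aug 22, Aug 25, skipping weekends) reaches Monday, 25 August 2025.
The date on which the repair-or-replace obligation becomes due: 15 calendar days after 25 August 2025 is 9 September 2025. 9 September 2025 is a Tuesday and is not a listed holiday, so no roll-forward applies.

9 September 2025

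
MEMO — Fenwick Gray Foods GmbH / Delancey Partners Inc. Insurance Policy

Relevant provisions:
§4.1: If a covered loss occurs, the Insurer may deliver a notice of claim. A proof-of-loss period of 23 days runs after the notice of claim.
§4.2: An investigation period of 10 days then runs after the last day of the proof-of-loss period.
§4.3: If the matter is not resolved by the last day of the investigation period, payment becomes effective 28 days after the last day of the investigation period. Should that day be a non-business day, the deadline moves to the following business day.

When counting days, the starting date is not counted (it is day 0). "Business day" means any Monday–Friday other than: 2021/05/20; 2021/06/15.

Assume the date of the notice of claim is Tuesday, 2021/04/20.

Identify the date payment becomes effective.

2021/06/21

The last day of the proof-of-loss period: 23 calendar days after 2021/04/20 is 2021/05/13.
Adding 10 calendar days to 2021/05/13 gives 2021/05/23, which is the last day of the investigation period.
The date payment becomes effective: 2021/05/23 + 28 days = 2021/06/20. That falls on a Sunday, so it rolls to the next business day, Monday, 2021/06/21.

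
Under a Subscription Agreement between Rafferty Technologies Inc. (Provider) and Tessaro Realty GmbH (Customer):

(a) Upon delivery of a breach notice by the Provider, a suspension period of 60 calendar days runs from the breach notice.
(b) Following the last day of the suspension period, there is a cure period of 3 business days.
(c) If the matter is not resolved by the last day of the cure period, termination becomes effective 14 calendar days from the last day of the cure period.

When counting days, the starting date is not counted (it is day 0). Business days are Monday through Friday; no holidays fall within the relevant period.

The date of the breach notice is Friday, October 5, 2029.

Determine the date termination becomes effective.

Adding 60 calendar days to October 5, 2029 gives December 4, 2029, which is the last day of the suspension period.
The last day of the cure period: counting 3 business days from Tuesday, December 4, 2029 (Dec 5, Dec 6, Dec 7, skipping weekends) reaches Friday, December 7, 2029.
Adding 14 calendar days to December 7, 2029 gives December 21, 2029, which is the date termination becomes effective.

December 21, 2029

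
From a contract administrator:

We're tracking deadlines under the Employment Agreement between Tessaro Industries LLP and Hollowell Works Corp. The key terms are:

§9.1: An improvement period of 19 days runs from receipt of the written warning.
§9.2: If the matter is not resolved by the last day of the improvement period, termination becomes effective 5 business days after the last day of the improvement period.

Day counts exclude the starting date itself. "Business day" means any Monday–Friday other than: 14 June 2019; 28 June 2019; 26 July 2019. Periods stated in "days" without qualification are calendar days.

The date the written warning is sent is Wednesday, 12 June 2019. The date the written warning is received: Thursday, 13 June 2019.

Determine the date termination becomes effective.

The last day of the improvement period: 13 June 2019 + 19 days = 2 July 2019.
From Tuesday, 2 July 2019, 5 business days (Jul 3, Jul 4, Jul 5, Jul 8, Jul 9, skipping weekends) brings us to Tuesday, 9 July 2019, which is the date termination becomes effective.

9 July 2019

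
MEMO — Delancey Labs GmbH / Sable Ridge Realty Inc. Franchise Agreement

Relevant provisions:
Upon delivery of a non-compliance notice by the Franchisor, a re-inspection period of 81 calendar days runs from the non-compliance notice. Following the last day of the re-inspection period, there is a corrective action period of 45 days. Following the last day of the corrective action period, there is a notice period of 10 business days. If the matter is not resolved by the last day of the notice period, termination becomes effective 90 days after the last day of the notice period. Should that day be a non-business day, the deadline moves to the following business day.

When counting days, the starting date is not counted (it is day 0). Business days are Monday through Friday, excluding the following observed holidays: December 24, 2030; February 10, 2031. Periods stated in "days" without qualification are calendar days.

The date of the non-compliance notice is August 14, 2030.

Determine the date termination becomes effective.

Adding 81 calendar days to August 14, 2030 gives November 3, 2030, which is the last day of the re-inspection period.
The last day of the corrective action period: 45 calendar days after November 3, 2030 is December 18, 2030.
The last day of the notice period: 10 business days after Wednesday, December 18, 2030, skipping weekends and the listed holiday on Dec 24 — Dec 19, Dec 20, Dec 23, Dec 25, Dec 26, Dec 27, Dec 30, Dec 31, Jan 1, Jan 2 — lands on Thursday, January 2, 2031.
The date termination becomes effective: 90 calendar days after January 2, 2031 is April 2, 2031. April 2, 2031 is a Wednesday and is not a listed holiday, so no roll-forward applies.

April 2, 2031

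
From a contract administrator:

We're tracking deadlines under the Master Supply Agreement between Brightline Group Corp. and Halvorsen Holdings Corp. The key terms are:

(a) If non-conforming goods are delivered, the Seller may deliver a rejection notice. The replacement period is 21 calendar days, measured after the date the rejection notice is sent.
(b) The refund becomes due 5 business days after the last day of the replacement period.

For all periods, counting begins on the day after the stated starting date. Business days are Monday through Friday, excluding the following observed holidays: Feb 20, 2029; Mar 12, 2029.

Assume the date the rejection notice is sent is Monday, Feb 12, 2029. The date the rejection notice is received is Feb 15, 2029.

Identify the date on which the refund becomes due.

Mar 13, 2029

The last day of the replacement period: 21 calendar days after Feb 12, 2029 is Mar 5, 2029.
The date on which the refund becomes due: 5 business days after Monday, Mar 5, 2029, skipping weekends and the listed holiday on Mar 12 — Mar 6, Mar 7, Mar 8, Mar 9, Mar 13 — lands on Tuesday, Mar 13, 2029.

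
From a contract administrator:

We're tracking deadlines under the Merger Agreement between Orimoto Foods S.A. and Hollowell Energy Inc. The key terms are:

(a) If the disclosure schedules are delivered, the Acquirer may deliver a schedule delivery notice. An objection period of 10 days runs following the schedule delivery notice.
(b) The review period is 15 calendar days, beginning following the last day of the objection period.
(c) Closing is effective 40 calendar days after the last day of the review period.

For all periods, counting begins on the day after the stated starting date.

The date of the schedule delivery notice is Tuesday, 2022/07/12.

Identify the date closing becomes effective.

The last day of the objection period: 2022/07/12 + 10 days = 2022/07/22.
The last day of the review period: 15 calendar days after 2022/07/22 is 2022/08/06.
Adding 40 calendar days to 2022/08/06 gives 2022/09/15, which is the date closing becomes effective.

2022/09/15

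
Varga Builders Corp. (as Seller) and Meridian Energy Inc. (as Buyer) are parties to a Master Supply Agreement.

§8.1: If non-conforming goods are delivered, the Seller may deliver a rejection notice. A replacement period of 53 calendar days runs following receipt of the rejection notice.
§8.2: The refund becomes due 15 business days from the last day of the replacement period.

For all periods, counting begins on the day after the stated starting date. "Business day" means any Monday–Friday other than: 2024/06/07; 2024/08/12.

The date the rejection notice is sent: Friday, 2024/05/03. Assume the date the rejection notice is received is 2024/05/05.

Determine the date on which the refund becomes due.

2024/07/18

The last day of the replacement period: 2024/05/05 + 53 days = 2024/06/27.
The date on which the refund becomes due: counting 15 business days from Thursday, 2024/06/27 (Jun 28, Jul 1, Jul 2, Jul 3, …, Jul 16, Jul 17, Jul 18, skipping weekends) reaches Thursday, 2024/07/18.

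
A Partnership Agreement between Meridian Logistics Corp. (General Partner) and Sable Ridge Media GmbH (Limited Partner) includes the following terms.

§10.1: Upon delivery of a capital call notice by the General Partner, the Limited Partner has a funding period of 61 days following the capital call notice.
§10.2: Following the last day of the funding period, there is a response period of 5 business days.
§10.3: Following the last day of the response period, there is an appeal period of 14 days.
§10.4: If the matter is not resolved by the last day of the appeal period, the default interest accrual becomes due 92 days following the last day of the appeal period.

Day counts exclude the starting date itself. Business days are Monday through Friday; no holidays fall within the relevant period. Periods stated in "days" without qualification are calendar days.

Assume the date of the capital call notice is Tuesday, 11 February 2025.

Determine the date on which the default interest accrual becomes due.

The last day of the funding period: 61 calendar days after 11 February 2025 is 13 April 2025.
The last day of the response period: counting 5 business days from Sunday, 13 April 2025 (Apr 14, Apr 15, Apr 16, Apr 17, Apr 18, skipping weekends) reaches Friday, 18 April 2025.
The last day of the appeal period: 14 calendar days after 18 April 2025 is 2 May 2025.
Adding 92 calendar days to 2 May 2025 gives 2 August 2025, which is the date on which the default interest accrual becomes due.

2 August 2025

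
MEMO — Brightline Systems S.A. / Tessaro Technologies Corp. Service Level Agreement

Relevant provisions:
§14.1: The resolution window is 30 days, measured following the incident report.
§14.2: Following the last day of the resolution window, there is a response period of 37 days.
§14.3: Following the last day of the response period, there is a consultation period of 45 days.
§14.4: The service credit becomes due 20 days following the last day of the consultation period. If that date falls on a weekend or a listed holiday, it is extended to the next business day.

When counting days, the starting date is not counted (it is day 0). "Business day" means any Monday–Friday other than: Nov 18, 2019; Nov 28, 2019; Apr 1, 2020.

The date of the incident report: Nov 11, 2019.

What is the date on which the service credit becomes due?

Adding 30 calendar days to Nov 11, 2019 gives Dec 11, 2019, which is the last day of the resolution window.
The last day of the response period: Dec 11, 2019 + 37 days = Jan 17, 2020.
The last day of the consultation period: Jan 17, 2020 + 45 days = Mar 2, 2020.
The date on which the service credit becomes due: Mar 2, 2020 + 20 days = Mar 22, 2020. That falls on a Sunday, so it rolls to the next business day, Monday, Mar 23, 2020.

Mar 23, 2020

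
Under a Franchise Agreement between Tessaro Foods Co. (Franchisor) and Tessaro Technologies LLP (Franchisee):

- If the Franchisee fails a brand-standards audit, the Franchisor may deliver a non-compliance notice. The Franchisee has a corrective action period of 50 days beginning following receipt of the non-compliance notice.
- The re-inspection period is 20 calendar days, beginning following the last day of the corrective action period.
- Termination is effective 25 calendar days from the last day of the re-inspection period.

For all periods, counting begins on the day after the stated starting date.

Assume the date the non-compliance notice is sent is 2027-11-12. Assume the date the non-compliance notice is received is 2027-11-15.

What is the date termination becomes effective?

The last day of the corrective action period: 50 calendar days after 2027-11-15 is 2028-01-04.
The last day of the re-inspection period: 20 calendar days after 2028-01-04 is 2028-01-24.
The date termination becomes effective: 2028-01-24 + 25 days = 2028-02-18.

2028-02-18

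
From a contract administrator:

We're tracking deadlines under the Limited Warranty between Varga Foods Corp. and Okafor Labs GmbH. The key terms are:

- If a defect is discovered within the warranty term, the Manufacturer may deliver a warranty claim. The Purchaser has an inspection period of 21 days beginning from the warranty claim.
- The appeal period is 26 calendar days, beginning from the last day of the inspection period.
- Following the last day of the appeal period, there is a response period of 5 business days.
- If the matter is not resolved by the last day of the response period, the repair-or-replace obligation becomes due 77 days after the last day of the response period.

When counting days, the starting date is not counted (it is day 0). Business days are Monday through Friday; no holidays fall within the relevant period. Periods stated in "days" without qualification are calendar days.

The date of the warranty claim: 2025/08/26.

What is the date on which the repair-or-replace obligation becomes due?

The last day of the inspection period: 2025/08/26 + 21 days = 2025/09/16.
Adding 26 calendar days to 2025/09/16 gives 2025/10/12, which is the last day of the appeal period.
The last day of the response period: 5 business days after Sunday, 2025/10/12, skipping weekends — Oct 13, Oct 14, Oct 15, Oct 16, Oct 17 — lands on Friday, 2025/10/17.
The date on which the repair-or-replace obligation becomes due: 2025/10/17 + 77 days = 2026/01/02.

2026/01/02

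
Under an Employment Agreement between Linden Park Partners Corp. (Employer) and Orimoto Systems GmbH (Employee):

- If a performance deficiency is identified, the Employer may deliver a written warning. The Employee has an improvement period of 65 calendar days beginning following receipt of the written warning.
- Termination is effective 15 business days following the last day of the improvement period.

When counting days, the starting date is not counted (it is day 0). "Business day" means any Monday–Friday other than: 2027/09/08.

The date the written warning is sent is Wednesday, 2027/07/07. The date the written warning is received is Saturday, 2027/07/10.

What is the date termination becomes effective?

2027/10/04

The last day of the improvement period: 65 calendar days after 2027/07/10 is 2027/09/13.
The date termination becomes effective: 15 business days after Monday, 2027/09/13, skipping weekends — Sep 14, Sep 15, Sep 16, Sep 17, …, Sep 30, Oct 1, Oct 4 — lands on Monday, 2027/10/04.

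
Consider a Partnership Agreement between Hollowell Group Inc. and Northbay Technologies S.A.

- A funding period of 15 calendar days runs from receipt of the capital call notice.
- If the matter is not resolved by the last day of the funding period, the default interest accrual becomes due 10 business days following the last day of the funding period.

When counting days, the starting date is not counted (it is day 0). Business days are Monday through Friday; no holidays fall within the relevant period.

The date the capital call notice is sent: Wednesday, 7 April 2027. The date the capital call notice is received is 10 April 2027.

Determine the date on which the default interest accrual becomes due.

7 May 2027

The last day of the funding period: 15 calendar days after 10 April 2027 is 25 April 2027.
The date on which the default interest accrual becomes due: 10 business days after Sunday, 25 April 2027, skipping weekends — Apr 26, Apr 27, Apr 28, Apr 29, Apr 30, May 3, May 4, May 5, May 6, May 7 — lands on Friday, 7 May 2027.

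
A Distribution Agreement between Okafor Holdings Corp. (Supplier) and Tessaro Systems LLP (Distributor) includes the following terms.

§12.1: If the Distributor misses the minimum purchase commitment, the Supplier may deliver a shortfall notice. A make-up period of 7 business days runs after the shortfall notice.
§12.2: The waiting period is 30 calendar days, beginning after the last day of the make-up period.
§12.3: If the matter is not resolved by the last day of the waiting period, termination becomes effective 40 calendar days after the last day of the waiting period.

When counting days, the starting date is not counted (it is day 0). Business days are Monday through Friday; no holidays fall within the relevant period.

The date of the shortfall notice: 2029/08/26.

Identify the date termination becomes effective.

2029/11/13

The last day of the make-up period: counting 7 business days from Sunday, 2029/08/26 (Aug 27, Aug 28, Aug 29, Aug 30, Aug 31, Sep 3, Sep 4, skipping weekends) reaches Tuesday, 2029/09/04.
The last day of the waiting period: 30 calendar days after 2029/09/04 is 2029/10/04.
Adding 40 calendar days to 2029/10/04 gives 2029/11/13, which is the date termination becomes effective.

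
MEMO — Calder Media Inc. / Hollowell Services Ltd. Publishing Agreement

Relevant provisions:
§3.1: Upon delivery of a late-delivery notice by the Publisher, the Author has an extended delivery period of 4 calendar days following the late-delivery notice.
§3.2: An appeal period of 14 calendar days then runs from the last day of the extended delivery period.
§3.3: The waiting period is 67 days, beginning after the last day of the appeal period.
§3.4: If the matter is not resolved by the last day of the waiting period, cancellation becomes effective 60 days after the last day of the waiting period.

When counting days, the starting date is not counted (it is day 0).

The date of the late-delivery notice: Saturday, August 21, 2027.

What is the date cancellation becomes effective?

January 13, 2028

Adding 4 calendar days to August 21, 2027 gives August 25, 2027, which is the last day of the extended delivery period.
Adding 14 calendar days to August 25, 2027 gives September 8, 2027, which is the last day of the appeal period.
The last day of the waiting period: 67 calendar days after September 8, 2027 is November 14, 2027.
The date cancellation becomes effective: November 14, 2027 + 60 days = January 13, 2028.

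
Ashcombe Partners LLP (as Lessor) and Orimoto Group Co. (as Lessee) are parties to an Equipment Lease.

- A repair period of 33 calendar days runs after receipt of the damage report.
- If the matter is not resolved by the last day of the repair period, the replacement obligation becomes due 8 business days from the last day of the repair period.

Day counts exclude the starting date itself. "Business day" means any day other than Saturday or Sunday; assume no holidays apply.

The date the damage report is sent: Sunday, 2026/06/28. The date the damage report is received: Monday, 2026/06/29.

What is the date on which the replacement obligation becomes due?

Adding 33 calendar days to 2026/06/29 gives 2026/08/01, which is the last day of the repair period.
The date on which the replacement obligation becomes due: 8 business days after Saturday, 2026/08/01, skipping weekends — Aug 3, Aug 4, Aug 5, Aug 6, Aug 7, Aug 10, Aug 11, Aug 12 — lands on Wednesday, 2026/08/12.

2026/08/12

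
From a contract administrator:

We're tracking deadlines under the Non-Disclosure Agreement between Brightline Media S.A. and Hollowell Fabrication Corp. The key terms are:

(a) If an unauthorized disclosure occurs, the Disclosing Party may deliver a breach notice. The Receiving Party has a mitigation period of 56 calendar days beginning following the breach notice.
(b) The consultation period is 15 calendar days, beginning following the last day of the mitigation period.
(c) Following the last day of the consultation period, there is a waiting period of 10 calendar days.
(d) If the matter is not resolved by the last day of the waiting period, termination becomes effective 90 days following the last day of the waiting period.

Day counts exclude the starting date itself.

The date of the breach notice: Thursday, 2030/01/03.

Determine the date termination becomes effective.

2030/06/23

The last day of the mitigation period: 56 calendar days after 2030/01/03 is 2030/02/28.
The last day of the consultation period: 2030/02/28 + 15 days = 2030/03/15.
The last day of the waiting period: 10 calendar days after 2030/03/15 is 2030/03/25.
The date termination becomes effective: 90 calendar days after 2030/03/25 is 2030/06/23.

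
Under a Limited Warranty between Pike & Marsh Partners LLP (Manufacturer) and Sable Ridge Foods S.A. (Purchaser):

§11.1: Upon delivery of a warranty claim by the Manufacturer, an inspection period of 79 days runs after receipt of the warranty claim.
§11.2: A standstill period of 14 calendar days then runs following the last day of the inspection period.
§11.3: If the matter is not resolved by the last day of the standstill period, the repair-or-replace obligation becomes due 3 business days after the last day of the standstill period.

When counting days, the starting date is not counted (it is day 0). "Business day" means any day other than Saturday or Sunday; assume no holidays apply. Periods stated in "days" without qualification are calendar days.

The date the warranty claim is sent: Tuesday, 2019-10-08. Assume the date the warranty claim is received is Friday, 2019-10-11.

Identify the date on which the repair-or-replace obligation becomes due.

2020-01-15

Adding 79 calendar days to 2019-10-11 gives 2019-12-29, which is the last day of the inspection period.
The last day of the standstill period: 14 calendar days after 2019-12-29 is 2020-01-12.
The date on which the repair-or-replace obligation becomes due: 3 business days after Sunday, 2020-01-12, skipping weekends — Jan 13, Jan 14, Jan 15 — lands on Wednesday, 2020-01-15.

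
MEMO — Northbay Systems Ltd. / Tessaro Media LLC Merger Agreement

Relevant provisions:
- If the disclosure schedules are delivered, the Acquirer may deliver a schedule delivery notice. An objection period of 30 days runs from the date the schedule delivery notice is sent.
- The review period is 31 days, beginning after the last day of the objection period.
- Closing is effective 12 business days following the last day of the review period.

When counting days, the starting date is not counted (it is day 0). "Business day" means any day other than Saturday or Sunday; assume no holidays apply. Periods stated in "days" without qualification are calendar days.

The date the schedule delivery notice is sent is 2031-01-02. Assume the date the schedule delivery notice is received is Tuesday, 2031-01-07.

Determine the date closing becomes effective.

2031-03-20

The last day of the objection period: 30 calendar days after 2031-01-02 is 2031-02-01.
The last day of the review period: 2031-02-01 + 31 days = 2031-03-04.
The date closing becomes effective: 12 business days after Tuesday, 2031-03-04, skipping weekends — Mar 5, Mar 6, Mar 7, Mar 10, …, Mar 18, Mar 19, Mar 20 — lands on Thursday, 2031-03-20.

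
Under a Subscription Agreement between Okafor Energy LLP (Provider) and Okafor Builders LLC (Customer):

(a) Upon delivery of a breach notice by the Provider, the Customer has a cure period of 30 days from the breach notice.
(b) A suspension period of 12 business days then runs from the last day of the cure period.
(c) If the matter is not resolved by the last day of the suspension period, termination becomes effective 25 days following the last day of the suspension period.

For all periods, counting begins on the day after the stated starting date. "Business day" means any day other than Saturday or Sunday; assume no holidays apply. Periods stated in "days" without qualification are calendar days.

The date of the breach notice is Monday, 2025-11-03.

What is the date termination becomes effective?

2026-01-13

Adding 30 calendar days to 2025-11-03 gives 2025-12-03, which is the last day of the cure period.
The last day of the suspension period: 12 business days after Wednesday, 2025-12-03, skipping weekends — Dec 4, Dec 5, Dec 8, Dec 9, …, Dec 17, Dec 18, Dec 19 — lands on Friday, 2025-12-19.
The date termination becomes effective: 25 calendar days after 2025-12-19 is 2026-01-13.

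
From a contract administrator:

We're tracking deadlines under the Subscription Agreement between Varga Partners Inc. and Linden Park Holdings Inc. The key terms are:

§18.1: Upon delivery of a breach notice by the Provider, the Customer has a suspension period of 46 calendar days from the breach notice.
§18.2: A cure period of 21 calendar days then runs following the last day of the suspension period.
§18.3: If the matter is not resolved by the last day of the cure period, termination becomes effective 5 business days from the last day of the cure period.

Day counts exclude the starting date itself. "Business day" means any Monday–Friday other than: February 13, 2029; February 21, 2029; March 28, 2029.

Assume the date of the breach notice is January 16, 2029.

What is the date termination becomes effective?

April 2, 2029

The last day of the suspension period: January 16, 2029 + 46 days = March 3, 2029.
Adding 21 calendar days to March 3, 2029 gives March 24, 2029, which is the last day of the cure period.
From Saturday, March 24, 2029, 5 business days (Mar 26, Mar 27, Mar 29, Mar 30, Apr 2, skipping weekends and the listed holiday on Mar 28) brings us to Monday, April 2, 2029, which is the date termination becomes effective.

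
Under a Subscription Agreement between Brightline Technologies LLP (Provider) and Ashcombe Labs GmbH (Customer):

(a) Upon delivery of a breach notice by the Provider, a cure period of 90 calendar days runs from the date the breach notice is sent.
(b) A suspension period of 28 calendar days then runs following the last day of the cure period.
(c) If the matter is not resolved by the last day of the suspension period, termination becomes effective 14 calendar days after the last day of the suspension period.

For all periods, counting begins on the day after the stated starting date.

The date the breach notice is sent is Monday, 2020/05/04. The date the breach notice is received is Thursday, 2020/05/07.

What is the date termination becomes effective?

The last day of the cure period: 90 calendar days after 2020/05/04 is 2020/08/02.
The last day of the suspension period: 28 calendar days after 2020/08/02 is 2020/08/30.
The date termination becomes effective: 14 calendar days after 2020/08/30 is 2020/09/13.

2020/09/13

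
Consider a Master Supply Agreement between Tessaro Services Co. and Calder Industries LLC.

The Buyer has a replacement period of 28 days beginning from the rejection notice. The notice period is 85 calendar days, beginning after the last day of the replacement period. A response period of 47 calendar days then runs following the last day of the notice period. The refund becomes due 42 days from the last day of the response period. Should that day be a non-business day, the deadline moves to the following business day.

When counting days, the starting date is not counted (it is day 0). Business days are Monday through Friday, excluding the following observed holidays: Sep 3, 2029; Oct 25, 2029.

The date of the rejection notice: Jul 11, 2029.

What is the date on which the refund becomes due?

Jan 29, 2030

The last day of the replacement period: 28 calendar days after Jul 11, 2029 is Aug 8, 2029.
The last day of the notice period: 85 calendar days after Aug 8, 2029 is Nov 1, 2029.
The last day of the response period: Nov 1, 2029 + 47 days = Dec 18, 2029.
The date on which the refund becomes due: Dec 18, 2029 + 42 days = Jan 29, 2030. Jan 29, 2030 is a Tuesday and is not a listed holiday, so no roll-forward applies.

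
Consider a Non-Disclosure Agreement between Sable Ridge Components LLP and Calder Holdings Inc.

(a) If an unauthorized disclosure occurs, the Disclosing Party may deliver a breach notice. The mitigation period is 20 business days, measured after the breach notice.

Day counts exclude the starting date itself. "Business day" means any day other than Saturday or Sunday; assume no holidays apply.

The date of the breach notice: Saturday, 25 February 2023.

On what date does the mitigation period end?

24 March 2023

The last day of the mitigation period: 20 business days after Saturday, 25 February 2023, skipping weekends — Feb 27, Feb 28, Mar 1, Mar 2, …, Mar 22, Mar 23, Mar 24 — lands on Friday, 24 March 2023.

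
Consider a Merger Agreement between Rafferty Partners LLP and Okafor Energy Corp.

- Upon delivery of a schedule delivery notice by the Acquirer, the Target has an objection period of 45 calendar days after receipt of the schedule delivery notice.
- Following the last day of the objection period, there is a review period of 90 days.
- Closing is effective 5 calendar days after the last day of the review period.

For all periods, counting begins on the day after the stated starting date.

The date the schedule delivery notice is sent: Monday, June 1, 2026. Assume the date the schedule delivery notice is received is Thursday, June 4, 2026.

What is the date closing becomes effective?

The last day of the objection period: 45 calendar days after June 4, 2026 is July 19, 2026.
The last day of the review period: 90 calendar days after July 19, 2026 is October 17, 2026.
The date closing becomes effective: October 17, 2026 + 5 days = October 22, 2026.

October 22, 2026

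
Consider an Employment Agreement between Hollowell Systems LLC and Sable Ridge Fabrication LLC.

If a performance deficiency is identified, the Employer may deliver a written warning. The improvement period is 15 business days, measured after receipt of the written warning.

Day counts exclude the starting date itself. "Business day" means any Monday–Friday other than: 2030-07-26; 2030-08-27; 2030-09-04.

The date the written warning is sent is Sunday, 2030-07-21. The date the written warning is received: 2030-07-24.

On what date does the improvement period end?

2030-08-15

The last day of the improvement period: 15 business days after Wednesday, 2030-07-24, skipping weekends and the listed holiday on Jul 26 — Jul 25, Jul 29, Jul 30, Jul 31, …, Aug 13, Aug 14, Aug 15 — lands on Thursday, 2030-08-15.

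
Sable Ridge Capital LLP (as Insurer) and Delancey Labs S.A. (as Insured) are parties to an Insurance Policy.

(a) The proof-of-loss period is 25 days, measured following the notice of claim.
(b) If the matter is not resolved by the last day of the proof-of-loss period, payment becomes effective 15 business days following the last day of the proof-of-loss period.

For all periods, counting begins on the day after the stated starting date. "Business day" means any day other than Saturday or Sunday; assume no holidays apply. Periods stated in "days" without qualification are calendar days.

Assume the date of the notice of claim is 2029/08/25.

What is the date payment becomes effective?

2029/10/10

Adding 25 calendar days to 2029/08/25 gives 2029/09/19, which is the last day of the proof-of-loss period.
The date payment becomes effective: counting 15 business days from Wednesday, 2029/09/19 (Sep 20, Sep 21, Sep 24, Sep 25, …, Oct 8, Oct 9, Oct 10, skipping weekends) reaches Wednesday, 2029/10/10.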